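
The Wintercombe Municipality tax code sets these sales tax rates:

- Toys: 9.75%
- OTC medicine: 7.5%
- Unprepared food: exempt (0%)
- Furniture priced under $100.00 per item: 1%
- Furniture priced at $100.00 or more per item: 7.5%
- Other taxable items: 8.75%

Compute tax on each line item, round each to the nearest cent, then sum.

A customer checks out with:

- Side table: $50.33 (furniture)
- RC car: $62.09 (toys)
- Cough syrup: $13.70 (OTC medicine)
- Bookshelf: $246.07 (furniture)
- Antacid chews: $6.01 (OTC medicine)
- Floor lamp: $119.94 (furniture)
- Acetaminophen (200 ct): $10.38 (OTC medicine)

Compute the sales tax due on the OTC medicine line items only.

$2.26

Cough syrup $13.70: OTC medicine → 7.5% → $1.03
Antacid chews $6.01: OTC medicine → 7.5% → $0.45
Acetaminophen (200 ct) $10.38: OTC medicine → 7.5% → $0.78
Tax on OTC medicine = $1.03 + $0.45 + $0.78 = $2.26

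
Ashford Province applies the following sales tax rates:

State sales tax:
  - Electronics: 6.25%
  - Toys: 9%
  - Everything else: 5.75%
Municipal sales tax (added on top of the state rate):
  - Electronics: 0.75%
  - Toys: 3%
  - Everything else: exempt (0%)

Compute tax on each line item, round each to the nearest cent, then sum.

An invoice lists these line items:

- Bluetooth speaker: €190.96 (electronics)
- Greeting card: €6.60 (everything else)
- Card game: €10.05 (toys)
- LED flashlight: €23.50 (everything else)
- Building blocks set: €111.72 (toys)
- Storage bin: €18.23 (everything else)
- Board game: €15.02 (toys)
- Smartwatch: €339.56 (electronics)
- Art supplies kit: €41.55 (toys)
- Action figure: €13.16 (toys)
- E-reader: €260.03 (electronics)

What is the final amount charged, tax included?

€1111.49

Bluetooth speaker €190.96: electronics → 6.25% + 0.75% municipal = 7% → €13.37
Greeting card €6.60: everything else → 5.75% + 0% municipal = 5.75% → €0.38
Card game €10.05: toys → 9% + 3% municipal = 12% → €1.21
LED flashlight €23.50: everything else → 5.75% + 0% municipal = 5.75% → €1.35
Building blocks set €111.72: toys → 9% + 3% municipal = 12% → €13.41
Storage bin €18.23: everything else → 5.75% + 0% municipal = 5.75% → €1.05
Board game €15.02: toys → 9% + 3% municipal = 12% → €1.80
Smartwatch €339.56: electronics → 6.25% + 0.75% municipal = 7% → €23.77
Art supplies kit €41.55: toys → 9% + 3% municipal = 12% → €4.99
Action figure €13.16: toys → 9% + 3% municipal = 12% → €1.58
E-reader €260.03: electronics → 6.25% + 0.75% municipal = 7% → €18.20
Subtotal = €1030.38; tax = €81.11; total due = €1111.49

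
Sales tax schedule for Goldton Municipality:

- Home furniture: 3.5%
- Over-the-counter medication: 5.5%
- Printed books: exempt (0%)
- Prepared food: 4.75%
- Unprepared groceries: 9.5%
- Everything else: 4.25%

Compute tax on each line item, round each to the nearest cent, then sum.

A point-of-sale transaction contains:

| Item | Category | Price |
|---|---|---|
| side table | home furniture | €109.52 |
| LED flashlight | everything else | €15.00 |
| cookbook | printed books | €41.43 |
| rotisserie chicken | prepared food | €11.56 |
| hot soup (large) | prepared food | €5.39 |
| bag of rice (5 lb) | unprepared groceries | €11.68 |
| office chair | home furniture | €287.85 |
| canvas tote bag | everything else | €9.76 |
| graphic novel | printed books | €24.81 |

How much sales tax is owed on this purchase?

€16.87

Side table €109.52: home furniture → 3.5% → €3.83
LED flashlight €15.00: everything else → 4.25% → €0.64
Cookbook €41.43: printed books → 0% → €0.00
Rotisserie chicken €11.56: prepared food → 4.75% → €0.55
Hot soup (large) €5.39: prepared food → 4.75% → €0.26
Bag of rice (5 lb) €11.68: unprepared groceries → 9.5% → €1.11
Office chair €287.85: home furniture → 3.5% → €10.07
Canvas tote bag €9.76: everything else → 4.25% → €0.41
Graphic novel €24.81: printed books → 0% → €0.00
Total tax = €3.83 + €0.64 + €0.55 + €0.26 + €1.11 + €10.07 + €0.41 = €16.87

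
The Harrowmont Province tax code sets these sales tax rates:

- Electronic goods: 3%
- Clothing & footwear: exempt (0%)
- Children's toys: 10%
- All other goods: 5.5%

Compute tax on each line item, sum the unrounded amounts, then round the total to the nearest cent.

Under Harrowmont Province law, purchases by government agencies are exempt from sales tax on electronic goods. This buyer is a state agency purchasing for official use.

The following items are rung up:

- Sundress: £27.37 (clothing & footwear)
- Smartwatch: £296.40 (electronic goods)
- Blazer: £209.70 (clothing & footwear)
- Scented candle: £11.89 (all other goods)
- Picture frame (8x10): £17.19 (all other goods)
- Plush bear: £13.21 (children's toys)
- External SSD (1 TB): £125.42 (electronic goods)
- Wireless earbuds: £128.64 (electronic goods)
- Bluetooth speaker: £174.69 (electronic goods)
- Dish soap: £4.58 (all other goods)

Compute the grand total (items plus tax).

Sundress £27.37: clothing & footwear → 0% → £0.00
Smartwatch £296.40: electronic goods, buyer-exempt → 0% → £0.00
Blazer £209.70: clothing & footwear → 0% → £0.00
Scented candle £11.89: all other goods → 5.5% → £0.65395
Picture frame (8x10) £17.19: all other goods → 5.5% → £0.94545
Plush bear £13.21: children's toys → 10% → £1.321
External SSD (1 TB) £125.42: electronic goods, buyer-exempt → 0% → £0.00
Wireless earbuds £128.64: electronic goods, buyer-exempt → 0% → £0.00
Bluetooth speaker £174.69: electronic goods, buyer-exempt → 0% → £0.00
Dish soap £4.58: all other goods → 5.5% → £0.2519
Subtotal = £1009.09; unrounded tax = £3.1723 → £3.17; total due = £1012.26

£1012.26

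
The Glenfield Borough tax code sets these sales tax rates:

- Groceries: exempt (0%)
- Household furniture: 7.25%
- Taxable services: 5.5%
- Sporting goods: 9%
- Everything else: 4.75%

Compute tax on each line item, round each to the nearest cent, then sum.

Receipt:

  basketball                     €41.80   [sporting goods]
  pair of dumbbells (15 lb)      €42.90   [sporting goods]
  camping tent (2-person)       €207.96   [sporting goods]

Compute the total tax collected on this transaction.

€26.34

Basketball €41.80: sporting goods → 9% → €3.76
Pair of dumbbells (15 lb) €42.90: sporting goods → 9% → €3.86
Camping tent (2-person) €207.96: sporting goods → 9% → €18.72
Total tax = €3.76 + €3.86 + €18.72 = €26.34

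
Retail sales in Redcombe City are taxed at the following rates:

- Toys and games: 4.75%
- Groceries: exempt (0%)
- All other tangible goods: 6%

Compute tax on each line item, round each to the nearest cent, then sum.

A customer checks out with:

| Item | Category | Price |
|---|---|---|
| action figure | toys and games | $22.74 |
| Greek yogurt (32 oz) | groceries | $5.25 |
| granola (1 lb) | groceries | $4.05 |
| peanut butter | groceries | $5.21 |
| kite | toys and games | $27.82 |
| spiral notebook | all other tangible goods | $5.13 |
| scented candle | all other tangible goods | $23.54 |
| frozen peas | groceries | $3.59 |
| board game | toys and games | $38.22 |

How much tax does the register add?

Action figure $22.74: toys and games → 4.75% → $1.08
Greek yogurt (32 oz) $5.25: groceries → 0% → $0.00
Granola (1 lb) $4.05: groceries → 0% → $0.00
Peanut butter $5.21: groceries → 0% → $0.00
Kite $27.82: toys and games → 4.75% → $1.32
Spiral notebook $5.13: all other tangible goods → 6% → $0.31
Scented candle $23.54: all other tangible goods → 6% → $1.41
Frozen peas $3.59: groceries → 0% → $0.00
Board game $38.22: toys and games → 4.75% → $1.82
Total tax = $1.08 + $1.32 + $0.31 + $1.41 + $1.82 = $5.94

$5.94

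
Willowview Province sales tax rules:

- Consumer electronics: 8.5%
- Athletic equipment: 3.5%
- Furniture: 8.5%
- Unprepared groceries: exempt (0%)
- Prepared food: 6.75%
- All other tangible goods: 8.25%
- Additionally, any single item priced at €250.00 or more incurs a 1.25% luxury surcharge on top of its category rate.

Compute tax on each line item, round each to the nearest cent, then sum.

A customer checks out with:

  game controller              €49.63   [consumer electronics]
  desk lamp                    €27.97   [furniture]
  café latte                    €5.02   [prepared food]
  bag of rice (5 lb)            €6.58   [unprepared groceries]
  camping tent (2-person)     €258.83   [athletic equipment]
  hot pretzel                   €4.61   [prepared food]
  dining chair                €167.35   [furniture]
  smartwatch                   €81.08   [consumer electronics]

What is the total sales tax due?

Game controller €49.63: consumer electronics → 8.5% → €4.22
Desk lamp €27.97: furniture → 8.5% → €2.38
Café latte €5.02: prepared food → 6.75% → €0.34
Bag of rice (5 lb) €6.58: unprepared groceries → 0% → €0.00
Camping tent (2-person) €258.83: athletic equipment → 3.5% + 1.25% surcharge = 4.75% → €12.29
Hot pretzel €4.61: prepared food → 6.75% → €0.31
Dining chair €167.35: furniture → 8.5% → €14.22
Smartwatch €81.08: consumer electronics → 8.5% → €6.89
Total tax = €4.22 + €2.38 + €0.34 + €12.29 + €0.31 + €14.22 + €6.89 = €40.65

€40.65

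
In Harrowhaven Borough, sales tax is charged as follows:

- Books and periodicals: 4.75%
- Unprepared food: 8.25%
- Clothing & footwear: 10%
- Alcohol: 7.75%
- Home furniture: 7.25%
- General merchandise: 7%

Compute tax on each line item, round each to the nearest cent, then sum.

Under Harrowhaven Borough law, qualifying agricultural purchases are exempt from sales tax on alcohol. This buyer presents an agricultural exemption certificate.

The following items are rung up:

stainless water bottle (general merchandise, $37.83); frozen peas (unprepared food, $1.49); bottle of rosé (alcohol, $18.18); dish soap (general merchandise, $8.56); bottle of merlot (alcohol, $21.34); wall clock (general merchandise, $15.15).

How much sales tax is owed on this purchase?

$4.43

Stainless water bottle $37.83: general merchandise → 7% → $2.65
Frozen peas $1.49: unprepared food → 8.25% → $0.12
Bottle of rosé $18.18: alcohol, buyer-exempt → 0% → $0.00
Dish soap $8.56: general merchandise → 7% → $0.60
Bottle of merlot $21.34: alcohol, buyer-exempt → 0% → $0.00
Wall clock $15.15: general merchandise → 7% → $1.06
Total tax = $2.65 + $0.12 + $0.60 + $1.06 = $4.43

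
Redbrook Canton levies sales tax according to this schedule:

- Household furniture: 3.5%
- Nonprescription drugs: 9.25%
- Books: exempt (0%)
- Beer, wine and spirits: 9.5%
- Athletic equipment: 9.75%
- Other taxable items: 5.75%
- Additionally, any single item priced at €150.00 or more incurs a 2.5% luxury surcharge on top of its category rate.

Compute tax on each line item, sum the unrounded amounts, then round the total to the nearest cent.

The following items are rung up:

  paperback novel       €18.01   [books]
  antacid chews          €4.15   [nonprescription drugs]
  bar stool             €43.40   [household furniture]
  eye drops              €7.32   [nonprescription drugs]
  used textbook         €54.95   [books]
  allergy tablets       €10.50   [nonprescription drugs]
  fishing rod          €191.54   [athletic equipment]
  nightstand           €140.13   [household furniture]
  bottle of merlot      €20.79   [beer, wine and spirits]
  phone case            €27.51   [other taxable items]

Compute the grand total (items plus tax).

€553.78

Paperback novel €18.01: books → 0% → €0.00
Antacid chews €4.15: nonprescription drugs → 9.25% → €0.383875
Bar stool €43.40: household furniture → 3.5% → €1.519
Eye drops €7.32: nonprescription drugs → 9.25% → €0.6771
Used textbook €54.95: books → 0% → €0.00
Allergy tablets €10.50: nonprescription drugs → 9.25% → €0.97125
Fishing rod €191.54: athletic equipment → 9.75% + 2.5% surcharge = 12.25% → €23.46365
Nightstand €140.13: household furniture → 3.5% → €4.90455
Bottle of merlot €20.79: beer, wine and spirits → 9.5% → €1.97505
Phone case €27.51: other taxable items → 5.75% → €1.581825
Subtotal = €518.30; unrounded tax = €35.4763 → €35.48; total due = €553.78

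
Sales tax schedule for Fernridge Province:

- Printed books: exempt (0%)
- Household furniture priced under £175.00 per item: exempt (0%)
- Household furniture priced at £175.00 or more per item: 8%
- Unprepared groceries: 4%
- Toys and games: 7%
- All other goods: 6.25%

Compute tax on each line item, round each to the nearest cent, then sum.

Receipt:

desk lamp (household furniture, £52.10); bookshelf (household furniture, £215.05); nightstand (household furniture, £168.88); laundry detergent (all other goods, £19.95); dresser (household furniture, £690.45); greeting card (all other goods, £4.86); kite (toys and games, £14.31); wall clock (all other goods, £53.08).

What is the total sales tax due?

Desk lamp £52.10: household furniture, under £175.00 → 0% → £0.00
Bookshelf £215.05: household furniture, £175.00 or more → 8% → £17.20
Nightstand £168.88: household furniture, under £175.00 → 0% → £0.00
Laundry detergent £19.95: all other goods → 6.25% → £1.25
Dresser £690.45: household furniture, £175.00 or more → 8% → £55.24
Greeting card £4.86: all other goods → 6.25% → £0.30
Kite £14.31: toys and games → 7% → £1.00
Wall clock £53.08: all other goods → 6.25% → £3.32
Total tax = £17.20 + £1.25 + £55.24 + £0.30 + £1.00 + £3.32 = £78.31

£78.31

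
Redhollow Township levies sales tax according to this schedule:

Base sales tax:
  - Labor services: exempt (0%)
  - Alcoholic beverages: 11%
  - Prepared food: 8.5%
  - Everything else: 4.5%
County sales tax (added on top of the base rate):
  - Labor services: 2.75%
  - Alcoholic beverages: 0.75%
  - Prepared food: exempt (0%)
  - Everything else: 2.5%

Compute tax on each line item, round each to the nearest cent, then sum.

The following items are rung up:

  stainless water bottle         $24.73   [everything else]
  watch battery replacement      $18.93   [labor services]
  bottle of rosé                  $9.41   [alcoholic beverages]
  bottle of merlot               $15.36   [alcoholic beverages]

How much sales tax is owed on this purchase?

Stainless water bottle $24.73: everything else → 4.5% + 2.5% county = 7% → $1.73
Watch battery replacement $18.93: labor services → 0% + 2.75% county = 2.75% → $0.52
Bottle of rosé $9.41: alcoholic beverages → 11% + 0.75% county = 11.75% → $1.11
Bottle of merlot $15.36: alcoholic beverages → 11% + 0.75% county = 11.75% → $1.80
Total tax = $1.73 + $0.52 + $1.11 + $1.80 = $5.16

$5.16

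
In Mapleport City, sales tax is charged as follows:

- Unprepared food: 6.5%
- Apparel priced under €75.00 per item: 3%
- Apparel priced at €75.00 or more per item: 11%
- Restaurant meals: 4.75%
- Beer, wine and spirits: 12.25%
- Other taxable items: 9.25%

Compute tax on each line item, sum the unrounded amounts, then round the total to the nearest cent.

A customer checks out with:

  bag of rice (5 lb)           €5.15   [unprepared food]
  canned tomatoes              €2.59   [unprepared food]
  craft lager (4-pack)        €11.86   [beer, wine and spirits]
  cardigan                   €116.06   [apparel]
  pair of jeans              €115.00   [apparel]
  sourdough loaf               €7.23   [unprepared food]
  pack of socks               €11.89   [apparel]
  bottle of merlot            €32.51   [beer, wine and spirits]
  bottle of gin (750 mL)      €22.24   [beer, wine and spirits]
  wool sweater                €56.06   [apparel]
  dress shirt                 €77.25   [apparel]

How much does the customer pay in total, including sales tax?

Bag of rice (5 lb) €5.15: unprepared food → 6.5% → €0.33475
Canned tomatoes €2.59: unprepared food → 6.5% → €0.16835
Craft lager (4-pack) €11.86: beer, wine and spirits → 12.25% → €1.45285
Cardigan €116.06: apparel, €75.00 or more → 11% → €12.7666
Pair of jeans €115.00: apparel, €75.00 or more → 11% → €12.65
Sourdough loaf €7.23: unprepared food → 6.5% → €0.46995
Pack of socks €11.89: apparel, under €75.00 → 3% → €0.3567
Bottle of merlot €32.51: beer, wine and spirits → 12.25% → €3.982475
Bottle of gin (750 mL) €22.24: beer, wine and spirits → 12.25% → €2.7244
Wool sweater €56.06: apparel, under €75.00 → 3% → €1.6818
Dress shirt €77.25: apparel, €75.00 or more → 11% → €8.4975
Subtotal = €457.84; unrounded tax = €45.085375 → €45.09; total due = €502.93

€502.93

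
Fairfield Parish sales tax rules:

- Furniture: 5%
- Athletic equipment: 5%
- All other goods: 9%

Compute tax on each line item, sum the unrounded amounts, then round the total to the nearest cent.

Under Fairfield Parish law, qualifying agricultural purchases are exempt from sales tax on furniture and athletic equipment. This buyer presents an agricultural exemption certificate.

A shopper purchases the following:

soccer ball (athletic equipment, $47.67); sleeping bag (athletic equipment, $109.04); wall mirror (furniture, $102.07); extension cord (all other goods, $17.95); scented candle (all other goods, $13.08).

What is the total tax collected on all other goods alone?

Extension cord $17.95: all other goods → 9% → $1.6155
Scented candle $13.08: all other goods → 9% → $1.1772
Tax on all other goods: unrounded sum = $2.7927 → $2.79

$2.79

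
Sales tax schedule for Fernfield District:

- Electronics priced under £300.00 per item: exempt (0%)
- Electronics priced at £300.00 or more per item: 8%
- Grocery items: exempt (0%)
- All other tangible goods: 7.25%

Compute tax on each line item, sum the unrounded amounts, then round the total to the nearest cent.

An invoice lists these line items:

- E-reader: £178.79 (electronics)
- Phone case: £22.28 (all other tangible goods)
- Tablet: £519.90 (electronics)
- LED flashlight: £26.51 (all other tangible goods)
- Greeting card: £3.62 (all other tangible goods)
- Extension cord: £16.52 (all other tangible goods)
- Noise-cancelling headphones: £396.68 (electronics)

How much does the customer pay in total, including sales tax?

E-reader £178.79: electronics, under £300.00 → 0% → £0.00
Phone case £22.28: all other tangible goods → 7.25% → £1.6153
Tablet £519.90: electronics, £300.00 or more → 8% → £41.592
LED flashlight £26.51: all other tangible goods → 7.25% → £1.921975
Greeting card £3.62: all other tangible goods → 7.25% → £0.26245
Extension cord £16.52: all other tangible goods → 7.25% → £1.1977
Noise-cancelling headphones £396.68: electronics, £300.00 or more → 8% → £31.7344
Subtotal = £1164.30; unrounded tax = £78.323825 → £78.32; total due = £1242.62

£1242.62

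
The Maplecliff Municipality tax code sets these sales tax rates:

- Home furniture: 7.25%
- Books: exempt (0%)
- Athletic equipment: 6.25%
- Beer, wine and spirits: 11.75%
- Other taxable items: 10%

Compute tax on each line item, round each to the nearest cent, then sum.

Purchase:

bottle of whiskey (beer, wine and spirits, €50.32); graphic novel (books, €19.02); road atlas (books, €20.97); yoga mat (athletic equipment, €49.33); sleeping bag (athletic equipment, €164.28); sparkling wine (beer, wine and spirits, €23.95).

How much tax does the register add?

€22.07

Bottle of whiskey €50.32: beer, wine and spirits → 11.75% → €5.91
Graphic novel €19.02: books → 0% → €0.00
Road atlas €20.97: books → 0% → €0.00
Yoga mat €49.33: athletic equipment → 6.25% → €3.08
Sleeping bag €164.28: athletic equipment → 6.25% → €10.27
Sparkling wine €23.95: beer, wine and spirits → 11.75% → €2.81
Total tax = €5.91 + €3.08 + €10.27 + €2.81 = €22.07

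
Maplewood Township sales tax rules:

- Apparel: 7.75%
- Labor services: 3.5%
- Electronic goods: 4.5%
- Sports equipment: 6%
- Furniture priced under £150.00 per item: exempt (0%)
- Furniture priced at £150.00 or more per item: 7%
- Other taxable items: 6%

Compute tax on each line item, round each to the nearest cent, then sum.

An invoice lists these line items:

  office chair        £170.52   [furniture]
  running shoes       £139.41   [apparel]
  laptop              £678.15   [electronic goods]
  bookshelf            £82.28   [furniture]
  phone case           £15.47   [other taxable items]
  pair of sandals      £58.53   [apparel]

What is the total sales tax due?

Office chair £170.52: furniture, £150.00 or more → 7% → £11.94
Running shoes £139.41: apparel → 7.75% → £10.80
Laptop £678.15: electronic goods → 4.5% → £30.52
Bookshelf £82.28: furniture, under £150.00 → 0% → £0.00
Phone case £15.47: other taxable items → 6% → £0.93
Pair of sandals £58.53: apparel → 7.75% → £4.54
Total tax = £11.94 + £10.80 + £30.52 + £0.93 + £4.54 = £58.73

£58.73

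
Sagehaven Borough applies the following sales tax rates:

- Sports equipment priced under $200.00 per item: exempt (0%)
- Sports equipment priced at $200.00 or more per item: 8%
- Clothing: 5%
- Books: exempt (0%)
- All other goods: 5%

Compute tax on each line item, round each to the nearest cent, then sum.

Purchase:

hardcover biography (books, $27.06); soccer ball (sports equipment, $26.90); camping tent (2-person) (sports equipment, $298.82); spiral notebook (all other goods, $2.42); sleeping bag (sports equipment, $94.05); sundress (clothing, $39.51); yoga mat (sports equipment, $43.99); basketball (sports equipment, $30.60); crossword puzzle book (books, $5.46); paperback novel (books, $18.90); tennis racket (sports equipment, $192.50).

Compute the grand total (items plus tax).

Hardcover biography $27.06: books → 0% → $0.00
Soccer ball $26.90: sports equipment, under $200.00 → 0% → $0.00
Camping tent (2-person) $298.82: sports equipment, $200.00 or more → 8% → $23.91
Spiral notebook $2.42: all other goods → 5% → $0.12
Sleeping bag $94.05: sports equipment, under $200.00 → 0% → $0.00
Sundress $39.51: clothing → 5% → $1.98
Yoga mat $43.99: sports equipment, under $200.00 → 0% → $0.00
Basketball $30.60: sports equipment, under $200.00 → 0% → $0.00
Crossword puzzle book $5.46: books → 0% → $0.00
Paperback novel $18.90: books → 0% → $0.00
Tennis racket $192.50: sports equipment, under $200.00 → 0% → $0.00
Subtotal = $780.21; tax = $26.01; total due = $806.22

$806.22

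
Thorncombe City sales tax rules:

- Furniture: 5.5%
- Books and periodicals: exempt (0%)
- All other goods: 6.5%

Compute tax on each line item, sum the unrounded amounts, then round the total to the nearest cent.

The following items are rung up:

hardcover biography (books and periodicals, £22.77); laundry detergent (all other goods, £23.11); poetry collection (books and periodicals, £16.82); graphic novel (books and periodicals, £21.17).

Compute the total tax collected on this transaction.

£1.50

Hardcover biography £22.77: books and periodicals → 0% → £0.00
Laundry detergent £23.11: all other goods → 6.5% → £1.50215
Poetry collection £16.82: books and periodicals → 0% → £0.00
Graphic novel £21.17: books and periodicals → 0% → £0.00
Unrounded tax sum = £1.50215 → £1.50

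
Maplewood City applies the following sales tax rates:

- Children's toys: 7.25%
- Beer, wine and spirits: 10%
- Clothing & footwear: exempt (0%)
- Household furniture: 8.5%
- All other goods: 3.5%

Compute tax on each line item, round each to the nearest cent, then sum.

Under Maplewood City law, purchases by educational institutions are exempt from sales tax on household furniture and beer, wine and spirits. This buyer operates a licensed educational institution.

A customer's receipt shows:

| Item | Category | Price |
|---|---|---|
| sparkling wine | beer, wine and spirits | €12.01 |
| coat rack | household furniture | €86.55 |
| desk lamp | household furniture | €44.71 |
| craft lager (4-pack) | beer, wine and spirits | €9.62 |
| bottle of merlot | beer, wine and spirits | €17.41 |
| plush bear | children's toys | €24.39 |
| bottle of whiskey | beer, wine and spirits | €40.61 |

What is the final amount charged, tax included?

Sparkling wine €12.01: beer, wine and spirits, buyer-exempt → 0% → €0.00
Coat rack €86.55: household furniture, buyer-exempt → 0% → €0.00
Desk lamp €44.71: household furniture, buyer-exempt → 0% → €0.00
Craft lager (4-pack) €9.62: beer, wine and spirits, buyer-exempt → 0% → €0.00
Bottle of merlot €17.41: beer, wine and spirits, buyer-exempt → 0% → €0.00
Plush bear €24.39: children's toys → 7.25% → €1.77
Bottle of whiskey €40.61: beer, wine and spirits, buyer-exempt → 0% → €0.00
Subtotal = €235.30; tax = €1.77; total due = €237.07

€237.07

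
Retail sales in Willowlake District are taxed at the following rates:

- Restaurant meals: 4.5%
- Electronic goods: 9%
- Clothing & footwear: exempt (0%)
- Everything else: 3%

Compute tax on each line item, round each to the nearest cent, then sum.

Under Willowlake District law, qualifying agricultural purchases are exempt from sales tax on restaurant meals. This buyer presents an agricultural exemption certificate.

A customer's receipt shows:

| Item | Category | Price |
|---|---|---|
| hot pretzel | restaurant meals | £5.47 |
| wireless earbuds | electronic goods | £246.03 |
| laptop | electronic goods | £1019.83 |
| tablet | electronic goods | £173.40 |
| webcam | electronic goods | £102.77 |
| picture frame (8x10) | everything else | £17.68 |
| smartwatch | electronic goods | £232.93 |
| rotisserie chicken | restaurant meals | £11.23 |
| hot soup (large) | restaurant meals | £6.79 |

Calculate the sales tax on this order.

Hot pretzel £5.47: restaurant meals, buyer-exempt → 0% → £0.00
Wireless earbuds £246.03: electronic goods → 9% → £22.14
Laptop £1019.83: electronic goods → 9% → £91.78
Tablet £173.40: electronic goods → 9% → £15.61
Webcam £102.77: electronic goods → 9% → £9.25
Picture frame (8x10) £17.68: everything else → 3% → £0.53
Smartwatch £232.93: electronic goods → 9% → £20.96
Rotisserie chicken £11.23: restaurant meals, buyer-exempt → 0% → £0.00
Hot soup (large) £6.79: restaurant meals, buyer-exempt → 0% → £0.00
Total tax = £22.14 + £91.78 + £15.61 + £9.25 + £0.53 + £20.96 = £160.27

£160.27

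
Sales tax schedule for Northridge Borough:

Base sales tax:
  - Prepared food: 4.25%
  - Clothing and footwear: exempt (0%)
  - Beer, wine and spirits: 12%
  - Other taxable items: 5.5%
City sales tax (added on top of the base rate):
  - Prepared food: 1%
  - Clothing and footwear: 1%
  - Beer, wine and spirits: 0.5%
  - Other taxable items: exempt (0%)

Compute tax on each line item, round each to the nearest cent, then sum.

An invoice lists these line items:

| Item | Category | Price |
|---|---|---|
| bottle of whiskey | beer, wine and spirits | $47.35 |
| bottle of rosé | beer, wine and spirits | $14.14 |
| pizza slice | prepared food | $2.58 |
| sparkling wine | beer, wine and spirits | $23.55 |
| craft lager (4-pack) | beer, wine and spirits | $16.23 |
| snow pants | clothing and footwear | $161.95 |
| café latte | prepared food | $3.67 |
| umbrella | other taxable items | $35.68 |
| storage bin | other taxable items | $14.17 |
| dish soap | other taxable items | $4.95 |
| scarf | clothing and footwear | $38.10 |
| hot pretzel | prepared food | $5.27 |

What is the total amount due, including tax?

Bottle of whiskey $47.35: beer, wine and spirits → 12% + 0.5% city = 12.5% → $5.92
Bottle of rosé $14.14: beer, wine and spirits → 12% + 0.5% city = 12.5% → $1.77
Pizza slice $2.58: prepared food → 4.25% + 1% city = 5.25% → $0.14
Sparkling wine $23.55: beer, wine and spirits → 12% + 0.5% city = 12.5% → $2.94
Craft lager (4-pack) $16.23: beer, wine and spirits → 12% + 0.5% city = 12.5% → $2.03
Snow pants $161.95: clothing and footwear → 0% + 1% city = 1% → $1.62
Café latte $3.67: prepared food → 4.25% + 1% city = 5.25% → $0.19
Umbrella $35.68: other taxable items → 5.5% + 0% city = 5.5% → $1.96
Storage bin $14.17: other taxable items → 5.5% + 0% city = 5.5% → $0.78
Dish soap $4.95: other taxable items → 5.5% + 0% city = 5.5% → $0.27
Scarf $38.10: clothing and footwear → 0% + 1% city = 1% → $0.38
Hot pretzel $5.27: prepared food → 4.25% + 1% city = 5.25% → $0.28
Subtotal = $367.64; tax = $18.28; total due = $385.92

$385.92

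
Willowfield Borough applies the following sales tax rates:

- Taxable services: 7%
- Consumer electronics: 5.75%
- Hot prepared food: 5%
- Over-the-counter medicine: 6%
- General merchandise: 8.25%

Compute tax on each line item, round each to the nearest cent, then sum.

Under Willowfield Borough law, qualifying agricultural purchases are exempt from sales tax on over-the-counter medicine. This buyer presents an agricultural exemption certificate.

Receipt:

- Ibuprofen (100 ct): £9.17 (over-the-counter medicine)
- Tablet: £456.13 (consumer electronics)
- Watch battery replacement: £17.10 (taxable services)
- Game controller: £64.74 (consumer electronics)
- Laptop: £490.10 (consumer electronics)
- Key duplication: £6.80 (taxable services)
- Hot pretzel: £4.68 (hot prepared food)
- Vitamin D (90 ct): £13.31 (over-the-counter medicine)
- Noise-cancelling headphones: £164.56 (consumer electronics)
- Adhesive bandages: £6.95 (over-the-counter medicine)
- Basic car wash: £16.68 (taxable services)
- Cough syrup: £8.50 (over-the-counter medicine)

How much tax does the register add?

Ibuprofen (100 ct) £9.17: over-the-counter medicine, buyer-exempt → 0% → £0.00
Tablet £456.13: consumer electronics → 5.75% → £26.23
Watch battery replacement £17.10: taxable services → 7% → £1.20
Game controller £64.74: consumer electronics → 5.75% → £3.72
Laptop £490.10: consumer electronics → 5.75% → £28.18
Key duplication £6.80: taxable services → 7% → £0.48
Hot pretzel £4.68: hot prepared food → 5% → £0.23
Vitamin D (90 ct) £13.31: over-the-counter medicine, buyer-exempt → 0% → £0.00
Noise-cancelling headphones £164.56: consumer electronics → 5.75% → £9.46
Adhesive bandages £6.95: over-the-counter medicine, buyer-exempt → 0% → £0.00
Basic car wash £16.68: taxable services → 7% → £1.17
Cough syrup £8.50: over-the-counter medicine, buyer-exempt → 0% → £0.00
Total tax = £26.23 + £1.20 + £3.72 + £28.18 + £0.48 + £0.23 + £9.46 + £1.17 = £70.67

£70.67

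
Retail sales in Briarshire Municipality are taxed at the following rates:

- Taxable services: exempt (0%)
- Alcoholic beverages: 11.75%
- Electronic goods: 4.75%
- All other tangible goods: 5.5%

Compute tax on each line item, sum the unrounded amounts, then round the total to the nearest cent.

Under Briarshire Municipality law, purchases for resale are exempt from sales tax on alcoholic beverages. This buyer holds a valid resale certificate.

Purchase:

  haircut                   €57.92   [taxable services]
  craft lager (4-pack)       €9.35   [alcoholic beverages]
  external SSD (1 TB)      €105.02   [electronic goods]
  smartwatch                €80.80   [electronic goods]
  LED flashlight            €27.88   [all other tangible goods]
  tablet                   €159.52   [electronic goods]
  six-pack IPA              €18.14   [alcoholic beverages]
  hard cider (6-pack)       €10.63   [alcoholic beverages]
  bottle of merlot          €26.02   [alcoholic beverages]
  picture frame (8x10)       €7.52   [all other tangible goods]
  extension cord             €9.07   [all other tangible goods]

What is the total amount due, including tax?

€530.72

Haircut €57.92: taxable services → 0% → €0.00
Craft lager (4-pack) €9.35: alcoholic beverages, buyer-exempt → 0% → €0.00
External SSD (1 TB) €105.02: electronic goods → 4.75% → €4.98845
Smartwatch €80.80: electronic goods → 4.75% → €3.838
LED flashlight €27.88: all other tangible goods → 5.5% → €1.5334
Tablet €159.52: electronic goods → 4.75% → €7.5772
Six-pack IPA €18.14: alcoholic beverages, buyer-exempt → 0% → €0.00
Hard cider (6-pack) €10.63: alcoholic beverages, buyer-exempt → 0% → €0.00
Bottle of merlot €26.02: alcoholic beverages, buyer-exempt → 0% → €0.00
Picture frame (8x10) €7.52: all other tangible goods → 5.5% → €0.4136
Extension cord €9.07: all other tangible goods → 5.5% → €0.49885
Subtotal = €511.87; unrounded tax = €18.8495 → €18.85; total due = €530.72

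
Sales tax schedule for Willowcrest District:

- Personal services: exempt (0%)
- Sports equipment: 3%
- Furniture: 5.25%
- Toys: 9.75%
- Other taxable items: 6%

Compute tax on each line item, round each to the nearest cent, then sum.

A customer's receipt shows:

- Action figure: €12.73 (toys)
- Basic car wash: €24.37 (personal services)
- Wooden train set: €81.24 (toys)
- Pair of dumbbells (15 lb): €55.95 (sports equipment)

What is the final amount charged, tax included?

€185.13

Action figure €12.73: toys → 9.75% → €1.24
Basic car wash €24.37: personal services → 0% → €0.00
Wooden train set €81.24: toys → 9.75% → €7.92
Pair of dumbbells (15 lb) €55.95: sports equipment → 3% → €1.68
Subtotal = €174.29; tax = €10.84; total due = €185.13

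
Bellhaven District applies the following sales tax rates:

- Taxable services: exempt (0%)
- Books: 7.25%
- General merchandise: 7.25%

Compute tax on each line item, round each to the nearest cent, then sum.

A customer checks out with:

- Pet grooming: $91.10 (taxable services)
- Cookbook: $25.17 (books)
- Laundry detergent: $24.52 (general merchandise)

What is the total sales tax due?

Pet grooming $91.10: taxable services → 0% → $0.00
Cookbook $25.17: books → 7.25% → $1.82
Laundry detergent $24.52: general merchandise → 7.25% → $1.78
Total tax = $1.82 + $1.78 = $3.60

$3.60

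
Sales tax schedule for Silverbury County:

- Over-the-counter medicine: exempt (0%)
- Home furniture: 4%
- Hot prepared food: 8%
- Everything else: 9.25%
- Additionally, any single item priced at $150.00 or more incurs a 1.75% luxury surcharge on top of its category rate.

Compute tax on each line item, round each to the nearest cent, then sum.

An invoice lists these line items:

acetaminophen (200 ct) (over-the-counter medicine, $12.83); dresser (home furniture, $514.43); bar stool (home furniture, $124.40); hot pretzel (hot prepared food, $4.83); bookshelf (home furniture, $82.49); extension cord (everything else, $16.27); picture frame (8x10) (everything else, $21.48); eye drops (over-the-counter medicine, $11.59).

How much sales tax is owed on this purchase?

Acetaminophen (200 ct) $12.83: over-the-counter medicine → 0% → $0.00
Dresser $514.43: home furniture → 4% + 1.75% surcharge = 5.75% → $29.58
Bar stool $124.40: home furniture → 4% → $4.98
Hot pretzel $4.83: hot prepared food → 8% → $0.39
Bookshelf $82.49: home furniture → 4% → $3.30
Extension cord $16.27: everything else → 9.25% → $1.50
Picture frame (8x10) $21.48: everything else → 9.25% → $1.99
Eye drops $11.59: over-the-counter medicine → 0% → $0.00
Total tax = $29.58 + $4.98 + $0.39 + $3.30 + $1.50 + $1.99 = $41.74

$41.74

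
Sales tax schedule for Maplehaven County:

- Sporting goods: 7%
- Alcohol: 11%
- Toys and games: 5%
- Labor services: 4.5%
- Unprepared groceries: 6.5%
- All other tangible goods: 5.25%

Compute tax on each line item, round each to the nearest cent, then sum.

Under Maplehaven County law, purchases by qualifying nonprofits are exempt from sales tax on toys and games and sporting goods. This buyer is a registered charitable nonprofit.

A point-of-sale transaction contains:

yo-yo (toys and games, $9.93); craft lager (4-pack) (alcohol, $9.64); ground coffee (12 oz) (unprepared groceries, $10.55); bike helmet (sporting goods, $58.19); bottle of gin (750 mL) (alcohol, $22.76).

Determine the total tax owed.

Yo-yo $9.93: toys and games, buyer-exempt → 0% → $0.00
Craft lager (4-pack) $9.64: alcohol → 11% → $1.06
Ground coffee (12 oz) $10.55: unprepared groceries → 6.5% → $0.69
Bike helmet $58.19: sporting goods, buyer-exempt → 0% → $0.00
Bottle of gin (750 mL) $22.76: alcohol → 11% → $2.50
Total tax = $1.06 + $0.69 + $2.50 = $4.25

$4.25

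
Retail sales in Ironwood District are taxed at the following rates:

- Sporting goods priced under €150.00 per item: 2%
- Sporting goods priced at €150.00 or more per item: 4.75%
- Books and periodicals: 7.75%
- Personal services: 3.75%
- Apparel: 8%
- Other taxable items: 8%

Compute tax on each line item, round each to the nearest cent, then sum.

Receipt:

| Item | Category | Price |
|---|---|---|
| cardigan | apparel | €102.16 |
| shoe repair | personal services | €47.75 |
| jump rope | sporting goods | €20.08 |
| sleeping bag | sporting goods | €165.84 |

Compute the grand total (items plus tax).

€354.07

Cardigan €102.16: apparel → 8% → €8.17
Shoe repair €47.75: personal services → 3.75% → €1.79
Jump rope €20.08: sporting goods, under €150.00 → 2% → €0.40
Sleeping bag €165.84: sporting goods, €150.00 or more → 4.75% → €7.88
Subtotal = €335.83; tax = €18.24; total due = €354.07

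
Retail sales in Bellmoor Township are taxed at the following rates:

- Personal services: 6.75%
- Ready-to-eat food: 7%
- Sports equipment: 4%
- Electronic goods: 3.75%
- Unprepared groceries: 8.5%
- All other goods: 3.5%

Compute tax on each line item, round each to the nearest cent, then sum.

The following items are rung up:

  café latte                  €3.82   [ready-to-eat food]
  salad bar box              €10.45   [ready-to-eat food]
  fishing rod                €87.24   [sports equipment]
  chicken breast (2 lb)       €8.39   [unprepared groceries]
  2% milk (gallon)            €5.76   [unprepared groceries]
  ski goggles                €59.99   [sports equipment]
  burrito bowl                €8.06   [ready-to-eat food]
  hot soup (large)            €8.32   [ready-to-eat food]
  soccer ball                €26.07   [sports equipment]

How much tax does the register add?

Café latte €3.82: ready-to-eat food → 7% → €0.27
Salad bar box €10.45: ready-to-eat food → 7% → €0.73
Fishing rod €87.24: sports equipment → 4% → €3.49
Chicken breast (2 lb) €8.39: unprepared groceries → 8.5% → €0.71
2% milk (gallon) €5.76: unprepared groceries → 8.5% → €0.49
Ski goggles €59.99: sports equipment → 4% → €2.40
Burrito bowl €8.06: ready-to-eat food → 7% → €0.56
Hot soup (large) €8.32: ready-to-eat food → 7% → €0.58
Soccer ball €26.07: sports equipment → 4% → €1.04
Total tax = €0.27 + €0.73 + €3.49 + €0.71 + €0.49 + €2.40 + €0.56 + €0.58 + €1.04 = €10.27

€10.27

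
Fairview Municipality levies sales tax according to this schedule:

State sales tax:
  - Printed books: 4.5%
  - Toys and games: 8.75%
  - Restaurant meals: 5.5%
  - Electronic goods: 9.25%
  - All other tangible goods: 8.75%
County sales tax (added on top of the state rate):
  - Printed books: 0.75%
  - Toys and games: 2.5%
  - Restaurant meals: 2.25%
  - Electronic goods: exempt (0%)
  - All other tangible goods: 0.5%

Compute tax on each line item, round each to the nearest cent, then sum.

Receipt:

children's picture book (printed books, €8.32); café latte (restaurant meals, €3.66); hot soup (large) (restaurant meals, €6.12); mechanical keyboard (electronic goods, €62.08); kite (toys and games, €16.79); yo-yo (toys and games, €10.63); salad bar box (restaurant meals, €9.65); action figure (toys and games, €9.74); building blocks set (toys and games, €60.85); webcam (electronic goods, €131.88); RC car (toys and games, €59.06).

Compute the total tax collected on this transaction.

€37.56

Children's picture book €8.32: printed books → 4.5% + 0.75% county = 5.25% → €0.44
Café latte €3.66: restaurant meals → 5.5% + 2.25% county = 7.75% → €0.28
Hot soup (large) €6.12: restaurant meals → 5.5% + 2.25% county = 7.75% → €0.47
Mechanical keyboard €62.08: electronic goods → 9.25% + 0% county = 9.25% → €5.74
Kite €16.79: toys and games → 8.75% + 2.5% county = 11.25% → €1.89
Yo-yo €10.63: toys and games → 8.75% + 2.5% county = 11.25% → €1.20
Salad bar box €9.65: restaurant meals → 5.5% + 2.25% county = 7.75% → €0.75
Action figure €9.74: toys and games → 8.75% + 2.5% county = 11.25% → €1.10
Building blocks set €60.85: toys and games → 8.75% + 2.5% county = 11.25% → €6.85
Webcam €131.88: electronic goods → 9.25% + 0% county = 9.25% → €12.20
RC car €59.06: toys and games → 8.75% + 2.5% county = 11.25% → €6.64
Total tax = €0.44 + €0.28 + €0.47 + €5.74 + €1.89 + €1.20 + €0.75 + €1.10 + €6.85 + €12.20 + €6.64 = €37.56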